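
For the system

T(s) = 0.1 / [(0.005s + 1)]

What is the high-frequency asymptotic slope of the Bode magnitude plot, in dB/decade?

Each pole contributes −20 dB/decade at high frequency; each zero contributes +20 dB/decade.
Net: 0 zero(s) − 1 pole(s) → -20 dB/decade.

-20 dB/decade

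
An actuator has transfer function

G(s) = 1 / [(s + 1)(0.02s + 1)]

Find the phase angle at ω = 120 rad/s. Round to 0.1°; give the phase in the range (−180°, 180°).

-156.9°

At ω = 120 rad/s:
pole (1 + j120·1) = 1 + j120 → |·| ≈ 120, ∠ ≈ 89.52°
pole (1 + j120·0.02) = 1 + j2.4 → |·| ≈ 2.6, ∠ ≈ 67.38°
∠G = (0°) − (89.52° + 67.38°) = -156.90°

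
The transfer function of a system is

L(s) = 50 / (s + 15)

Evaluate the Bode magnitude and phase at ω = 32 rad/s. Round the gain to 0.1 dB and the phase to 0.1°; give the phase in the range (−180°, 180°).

At s = jω = j32:
pole (s+15): 15 + j32 → |·| = √(15²+32²) = √1249 ≈ 35.341, ∠ = arctan(32/15) ≈ 64.89°
|L| = 50 / 35.341 ≈ 1.4148
Gain = 20 log₁₀(1.4148) ≈ 3.01 dB
∠L = 0.00° − 64.89° = -64.89°

3.0 dB, -64.9°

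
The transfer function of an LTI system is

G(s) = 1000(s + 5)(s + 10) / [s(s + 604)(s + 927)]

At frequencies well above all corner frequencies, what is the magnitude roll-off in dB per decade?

-20 dB/decade

Each pole contributes −20 dB/decade at high frequency; each zero contributes +20 dB/decade.
Net: 2 zero(s) − 3 pole(s) → -20 dB/decade.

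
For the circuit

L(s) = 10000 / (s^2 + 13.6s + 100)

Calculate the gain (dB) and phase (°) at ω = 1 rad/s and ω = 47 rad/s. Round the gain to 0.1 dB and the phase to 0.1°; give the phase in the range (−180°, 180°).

ω = 1: 40.0 dB, -7.8°; ω = 47: 13.1 dB, -163.1°

At s = jω = j1:
quadratic: (j1)² + 13.6·j1 + 100 = 99 + j13.6 → |·| ≈ 99.93, ∠ ≈ 7.82°
|L| = 10000 / 99.93 ≈ 100.07
Gain = 20 log₁₀(100.07) ≈ 40.01 dB
∠L = 0.00° − 7.82° = -7.82°

At s = jω = j47:
quadratic: (j47)² + 13.6·j47 + 100 = -2109 + j639.2 → |·| ≈ 2203.7, ∠ ≈ 163.14°
|L| = 10000 / 2203.7 ≈ 4.5378
Gain = 20 log₁₀(4.5378) ≈ 13.14 dB
∠L = 0.00° − 163.14° = -163.14°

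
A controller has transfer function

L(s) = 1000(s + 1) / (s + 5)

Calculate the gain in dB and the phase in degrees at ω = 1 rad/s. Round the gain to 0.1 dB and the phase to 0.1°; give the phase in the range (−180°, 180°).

At s = jω = j1:
zero (s+1): 1 + j1 → |·| = √(1²+1²) = √2 ≈ 1.4142, ∠ = arctan(1/1) ≈ 45.00°
pole (s+5): 5 + j1 → |·| = √(5²+1²) = √26 ≈ 5.099, ∠ = arctan(1/5) ≈ 11.31°
|L| = 1000 · 1.4142 / 5.099 ≈ 277.35
Gain = 20 log₁₀(277.35) ≈ 48.86 dB
∠L = 45.00° − 11.31° = 33.69°

48.9 dB, 33.7°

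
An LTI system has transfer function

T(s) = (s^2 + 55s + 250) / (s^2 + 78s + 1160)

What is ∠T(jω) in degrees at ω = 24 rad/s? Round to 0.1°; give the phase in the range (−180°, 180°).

Substitute s = j24:
Numerator: (j24)^2 + 55(j24) + 250 = -326 + j1320
Denominator: (j24)^2 + 78(j24) + 1160 = 584 + j1872
|N| = √(326² + 1320²) ≈ 1359.7, ∠N ≈ 103.87°
|D| = √(584² + 1872²) ≈ 1961, ∠D ≈ 72.67°
∠T = 103.87° − 72.67° = 31.20°

31.2°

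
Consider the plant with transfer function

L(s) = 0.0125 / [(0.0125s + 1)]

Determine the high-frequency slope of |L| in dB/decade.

-20 dB/decade

Each pole contributes −20 dB/decade at high frequency; each zero contributes +20 dB/decade.
Net: 0 zero(s) − 1 pole(s) → -20 dB/decade.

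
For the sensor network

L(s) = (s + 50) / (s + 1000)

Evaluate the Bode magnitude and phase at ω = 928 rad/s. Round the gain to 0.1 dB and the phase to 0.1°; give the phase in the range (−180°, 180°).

At s = jω = j928:
zero (s+50): 50 + j928 → |·| = √(50²+928²) = √863684 ≈ 929.35, ∠ = arctan(928/50) ≈ 86.92°
pole (s+1000): 1000 + j928 → |·| = √(1000²+928²) = √1861184 ≈ 1364.3, ∠ = arctan(928/1000) ≈ 42.86°
|L| = 1 · 929.35 / 1364.3 ≈ 0.68119
Gain = 20 log₁₀(0.68119) ≈ -3.33 dB
∠L = 86.92° − 42.86° = 44.06°

-3.3 dB, 44.1°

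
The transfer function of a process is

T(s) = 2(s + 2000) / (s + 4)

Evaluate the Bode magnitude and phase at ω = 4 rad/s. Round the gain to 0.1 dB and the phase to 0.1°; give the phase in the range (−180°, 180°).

At s = jω = j4:
zero (s+2000): 2000 + j4 → |·| = √(2000²+4²) = √4000016 ≈ 2000, ∠ = arctan(4/2000) ≈ 0.11°
pole (s+4): 4 + j4 → |·| = √(4²+4²) = √32 ≈ 5.6569, ∠ = arctan(4/4) ≈ 45.00°
|T| = 2 · 2000 / 5.6569 ≈ 707.1
Gain = 20 log₁₀(707.1) ≈ 56.99 dB
∠T = 0.11° − 45.00° = -44.89°

57.0 dB, -44.9°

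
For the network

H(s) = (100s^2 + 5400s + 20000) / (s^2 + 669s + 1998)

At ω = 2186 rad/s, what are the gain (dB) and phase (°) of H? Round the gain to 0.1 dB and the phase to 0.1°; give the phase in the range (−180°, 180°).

Substitute s = j2186:
Numerator: 100(j2186)^2 + 5400(j2186) + 20000 = -477839600 + j11804400
Denominator: (j2186)^2 + 669(j2186) + 1998 = -4776598 + j1462434
|N| = √(477839600² + 11804400²) ≈ 4.7799e+08, ∠N ≈ 178.58°
|D| = √(4776598² + 1462434²) ≈ 4.9955e+06, ∠D ≈ 162.98°
|H| = 4.7799e+08 / 4.9955e+06 ≈ 95.684
Gain = 20 log₁₀(95.684) ≈ 39.62 dB
∠H = 178.58° − 162.98° = 15.60°

39.6 dB, 15.6°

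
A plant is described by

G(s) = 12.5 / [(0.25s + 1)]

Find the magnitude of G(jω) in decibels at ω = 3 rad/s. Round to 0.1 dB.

At ω = 3 rad/s:
pole (1 + j3·0.25) = 1 + j0.75 → |·| ≈ 1.25, ∠ ≈ 36.87°
|G| = 12.5 · 1 / (1.25) ≈ 10
Gain = 20 log₁₀(10) ≈ 20.00 dB

20.0 dB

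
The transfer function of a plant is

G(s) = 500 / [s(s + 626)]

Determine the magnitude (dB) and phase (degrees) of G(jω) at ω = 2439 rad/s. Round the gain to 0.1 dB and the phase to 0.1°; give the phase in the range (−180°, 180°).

At s = jω = j2439:
pole (s+626): 626 + j2439 → |·| = √(626²+2439²) = √6340597 ≈ 2518.1, ∠ = arctan(2439/626) ≈ 75.61°
pole at origin: |s| = 2439, ∠ = 90.00° (in denominator)
|G| = 500 / 6.1416e+06 ≈ 8.1412e-05
Gain = 20 log₁₀(8.1412e-05) ≈ -81.79 dB
∠G = 0.00° − 165.61° = -165.61°

-81.8 dB, -165.6°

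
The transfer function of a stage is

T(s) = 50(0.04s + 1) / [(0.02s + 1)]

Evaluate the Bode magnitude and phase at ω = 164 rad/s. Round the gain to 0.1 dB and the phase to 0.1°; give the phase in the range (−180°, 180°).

39.7 dB, 8.3°

At ω = 164 rad/s:
zero (1 + j164·0.04) = 1 + j6.56 → |·| ≈ 6.6358, ∠ ≈ 81.33°
pole (1 + j164·0.02) = 1 + j3.28 → |·| ≈ 3.4291, ∠ ≈ 73.04°
|T| = 50 · 6.6358 / (3.4291) ≈ 96.757
Gain = 20 log₁₀(96.757) ≈ 39.71 dB
∠T = (81.33°) − (73.04°) = 8.29°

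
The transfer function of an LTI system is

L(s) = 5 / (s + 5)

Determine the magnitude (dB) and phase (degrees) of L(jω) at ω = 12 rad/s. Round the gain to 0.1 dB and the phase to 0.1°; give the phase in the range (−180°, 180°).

At s = jω = j12:
pole (s+5): 5 + j12 → |·| = √(5²+12²) = √169 ≈ 13, ∠ = arctan(12/5) ≈ 67.38°
|L| = 5 / 13 ≈ 0.38462
Gain = 20 log₁₀(0.38462) ≈ -8.30 dB
∠L = 0.00° − 67.38° = -67.38°

-8.3 dB, -67.4°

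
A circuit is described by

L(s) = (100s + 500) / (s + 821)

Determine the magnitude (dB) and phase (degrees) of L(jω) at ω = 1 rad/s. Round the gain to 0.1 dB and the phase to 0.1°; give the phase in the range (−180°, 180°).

Substitute s = j1:
Numerator: 100(j1) + 500 = 500 + j100
Denominator: (j1) + 821 = 821 + j1
|N| = √(500² + 100²) ≈ 509.9, ∠N ≈ 11.31°
|D| = √(821² + 1²) ≈ 821, ∠D ≈ 0.07°
|L| = 509.9 / 821 ≈ 0.62107
Gain = 20 log₁₀(0.62107) ≈ -4.14 dB
∠L = 11.31° − 0.07° = 11.24°

-4.1 dB, 11.2°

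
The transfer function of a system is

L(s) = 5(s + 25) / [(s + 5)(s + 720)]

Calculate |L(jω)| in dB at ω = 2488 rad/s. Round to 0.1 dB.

-54.3 dB

At s = jω = j2488:
zero (s+25): 25 + j2488 → |·| = √(25²+2488²) = √6190769 ≈ 2488.1, ∠ = arctan(2488/25) ≈ 89.42°
pole (s+5): 5 + j2488 → |·| = √(5²+2488²) = √6190169 ≈ 2488, ∠ = arctan(2488/5) ≈ 89.88°
pole (s+720): 720 + j2488 → |·| = √(720²+2488²) = √6708544 ≈ 2590.1, ∠ = arctan(2488/720) ≈ 73.86°
|L| = 5 · 2488.1 / 6.4442e+06 ≈ 0.0019305
Gain = 20 log₁₀(0.0019305) ≈ -54.29 dB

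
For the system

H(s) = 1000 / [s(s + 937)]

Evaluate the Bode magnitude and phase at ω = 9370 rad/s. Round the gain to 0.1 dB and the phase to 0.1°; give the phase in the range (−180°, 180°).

At s = jω = j9370:
pole (s+937): 937 + j9370 → |·| = √(937²+9370²) = √88674869 ≈ 9416.7, ∠ = arctan(9370/937) ≈ 84.29°
pole at origin: |s| = 9370, ∠ = 90.00° (in denominator)
|H| = 1000 / 8.8234e+07 ≈ 1.1333e-05
Gain = 20 log₁₀(1.1333e-05) ≈ -98.91 dB
∠H = 0.00° − 174.29° = -174.29°

-98.9 dB, -174.3°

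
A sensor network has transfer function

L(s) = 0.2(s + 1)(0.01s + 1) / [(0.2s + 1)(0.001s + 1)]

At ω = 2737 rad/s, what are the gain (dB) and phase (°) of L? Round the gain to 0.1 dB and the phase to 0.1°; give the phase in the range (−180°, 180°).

At ω = 2737 rad/s:
zero (1 + j2737·1) = 1 + j2737 → |·| ≈ 2737, ∠ ≈ 89.98°
zero (1 + j2737·0.01) = 1 + j27.37 → |·| ≈ 27.388, ∠ ≈ 87.91°
pole (1 + j2737·0.2) = 1 + j547.4 → |·| ≈ 547.4, ∠ ≈ 89.90°
pole (1 + j2737·0.001) = 1 + j2.737 → |·| ≈ 2.914, ∠ ≈ 69.93°
|L| = 0.2 · 2737 · 27.388 / (547.4 · 2.914) ≈ 9.3988
Gain = 20 log₁₀(9.3988) ≈ 19.46 dB
∠L = (89.98° + 87.91°) − (89.90° + 69.93°) = 18.06°

19.5 dB, 18.1°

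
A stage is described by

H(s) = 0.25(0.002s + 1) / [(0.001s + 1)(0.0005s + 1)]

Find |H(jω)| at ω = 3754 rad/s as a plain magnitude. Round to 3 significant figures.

At ω = 3754 rad/s:
zero (1 + j3754·0.002) = 1 + j7.508 → |·| ≈ 7.5743, ∠ ≈ 82.41°
pole (1 + j3754·0.001) = 1 + j3.754 → |·| ≈ 3.8849, ∠ ≈ 75.08°
pole (1 + j3754·0.0005) = 1 + j1.877 → |·| ≈ 2.1268, ∠ ≈ 61.95°
|H| = 0.25 · 7.5743 / (3.8849 · 2.1268) ≈ 0.22918

0.229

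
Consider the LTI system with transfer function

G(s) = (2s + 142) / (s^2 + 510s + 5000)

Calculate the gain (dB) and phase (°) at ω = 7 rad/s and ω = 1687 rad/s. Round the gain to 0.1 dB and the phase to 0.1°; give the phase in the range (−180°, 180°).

Substitute s = j7:
Numerator: 2(j7) + 142 = 142 + j14
Denominator: (j7)^2 + 510(j7) + 5000 = 4951 + j3570
|N| = √(142² + 14²) ≈ 142.69, ∠N ≈ 5.63°
|D| = √(4951² + 3570²) ≈ 6103.9, ∠D ≈ 35.79°
|G| = 142.69 / 6103.9 ≈ 0.023377
Gain = 20 log₁₀(0.023377) ≈ -32.62 dB
∠G = 5.63° − 35.79° = -30.16°

Substitute s = j1687:
Numerator: 2(j1687) + 142 = 142 + j3374
Denominator: (j1687)^2 + 510(j1687) + 5000 = -2840969 + j860370
|N| = √(142² + 3374²) ≈ 3377, ∠N ≈ 87.59°
|D| = √(2840969² + 860370²) ≈ 2.9684e+06, ∠D ≈ 163.15°
|G| = 3377 / 2.9684e+06 ≈ 0.0011376
Gain = 20 log₁₀(0.0011376) ≈ -58.88 dB
∠G = 87.59° − 163.15° = -75.56°

ω = 7: -32.6 dB, -30.2°; ω = 1687: -58.9 dB, -75.6°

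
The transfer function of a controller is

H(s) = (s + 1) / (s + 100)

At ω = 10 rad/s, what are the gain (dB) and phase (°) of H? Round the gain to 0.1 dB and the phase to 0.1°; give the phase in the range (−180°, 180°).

Substitute s = j10:
Numerator: (j10) + 1 = 1 + j10
Denominator: (j10) + 100 = 100 + j10
|N| = √(1² + 10²) ≈ 10.05, ∠N ≈ 84.29°
|D| = √(100² + 10²) ≈ 100.5, ∠D ≈ 5.71°
|H| = 10.05 / 100.5 ≈ 0.1
Gain = 20 log₁₀(0.1) ≈ -20.00 dB
∠H = 84.29° − 5.71° = 78.58°

-20.0 dB, 78.6°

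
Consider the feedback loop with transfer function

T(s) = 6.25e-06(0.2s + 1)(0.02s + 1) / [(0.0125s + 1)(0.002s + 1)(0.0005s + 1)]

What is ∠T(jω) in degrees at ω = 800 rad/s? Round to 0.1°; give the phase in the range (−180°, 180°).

At ω = 800 rad/s:
zero (1 + j800·0.2) = 1 + j160 → |·| ≈ 160, ∠ ≈ 89.64°
zero (1 + j800·0.02) = 1 + j16 → |·| ≈ 16.031, ∠ ≈ 86.42°
pole (1 + j800·0.0125) = 1 + j10 → |·| ≈ 10.05, ∠ ≈ 84.29°
pole (1 + j800·0.002) = 1 + j1.6 → |·| ≈ 1.8868, ∠ ≈ 57.99°
pole (1 + j800·0.0005) = 1 + j0.4 → |·| ≈ 1.077, ∠ ≈ 21.80°
∠T = (89.64° + 86.42°) − (84.29° + 57.99° + 21.80°) = 11.98°

12.0°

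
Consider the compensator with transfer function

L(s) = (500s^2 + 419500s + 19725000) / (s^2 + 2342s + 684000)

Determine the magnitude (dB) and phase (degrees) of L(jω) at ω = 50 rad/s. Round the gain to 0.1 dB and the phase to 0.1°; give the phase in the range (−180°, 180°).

32.1 dB, 38.9°

Substitute s = j50:
Numerator: 500(j50)^2 + 419500(j50) + 19725000 = 18475000 + j20975000
Denominator: (j50)^2 + 2342(j50) + 684000 = 681500 + j117100
|N| = √(18475000² + 20975000²) ≈ 2.7951e+07, ∠N ≈ 48.63°
|D| = √(681500² + 117100²) ≈ 6.9149e+05, ∠D ≈ 9.75°
|L| = 2.7951e+07 / 6.9149e+05 ≈ 40.421
Gain = 20 log₁₀(40.421) ≈ 32.13 dB
∠L = 48.63° − 9.75° = 38.88°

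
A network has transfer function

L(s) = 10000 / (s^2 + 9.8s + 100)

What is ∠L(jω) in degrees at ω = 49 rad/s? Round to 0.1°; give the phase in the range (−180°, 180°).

-168.2°

At s = jω = j49:
quadratic: (j49)² + 9.8·j49 + 100 = -2301 + j480.2 → |·| ≈ 2350.6, ∠ ≈ 168.21°
∠L = 0.00° − 168.21° = -168.21°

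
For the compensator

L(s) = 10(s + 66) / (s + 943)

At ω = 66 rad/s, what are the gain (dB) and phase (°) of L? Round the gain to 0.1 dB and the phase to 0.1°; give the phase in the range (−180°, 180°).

-0.1 dB, 41.0°

At s = jω = j66:
zero (s+66): 66 + j66 → |·| = √(66²+66²) = √8712 ≈ 93.338, ∠ = arctan(66/66) ≈ 45.00°
pole (s+943): 943 + j66 → |·| = √(943²+66²) = √893605 ≈ 945.31, ∠ = arctan(66/943) ≈ 4.00°
|L| = 10 · 93.338 / 945.31 ≈ 0.98738
Gain = 20 log₁₀(0.98738) ≈ -0.11 dB
∠L = 45.00° − 4.00° = 41.00°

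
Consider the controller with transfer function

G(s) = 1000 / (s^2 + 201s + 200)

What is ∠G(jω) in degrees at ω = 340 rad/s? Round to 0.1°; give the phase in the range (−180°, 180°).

Substitute s = j340:
Numerator: 1000 = 1000 + j0
Denominator: (j340)^2 + 201(j340) + 200 = -115400 + j68340
|N| = √(1000² + 0²) ≈ 1000, ∠N ≈ 0.00°
|D| = √(115400² + 68340²) ≈ 1.3412e+05, ∠D ≈ 149.37°
∠G = 0.00° − 149.37° = -149.37°

-149.4°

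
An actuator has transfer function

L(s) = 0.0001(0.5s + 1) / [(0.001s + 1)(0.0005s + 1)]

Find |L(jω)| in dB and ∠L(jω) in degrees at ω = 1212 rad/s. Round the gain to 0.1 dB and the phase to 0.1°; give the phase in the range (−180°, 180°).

-29.6 dB, 8.2°

At ω = 1212 rad/s:
zero (1 + j1212·0.5) = 1 + j606 → |·| ≈ 606, ∠ ≈ 89.91°
pole (1 + j1212·0.001) = 1 + j1.212 → |·| ≈ 1.5713, ∠ ≈ 50.47°
pole (1 + j1212·0.0005) = 1 + j0.606 → |·| ≈ 1.1693, ∠ ≈ 31.22°
|L| = 0.0001 · 606 / (1.5713 · 1.1693) ≈ 0.032983
Gain = 20 log₁₀(0.032983) ≈ -29.63 dB
∠L = (89.91°) − (50.47° + 31.22°) = 8.22°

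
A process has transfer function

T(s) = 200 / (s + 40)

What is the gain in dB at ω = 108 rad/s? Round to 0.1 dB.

Substitute s = j108:
Numerator: 200 = 200 + j0
Denominator: (j108) + 40 = 40 + j108
|N| = √(200² + 0²) ≈ 200, ∠N ≈ 0.00°
|D| = √(40² + 108²) ≈ 115.17, ∠D ≈ 69.68°
|T| = 200 / 115.17 ≈ 1.7366
Gain = 20 log₁₀(1.7366) ≈ 4.79 dB

4.8 dB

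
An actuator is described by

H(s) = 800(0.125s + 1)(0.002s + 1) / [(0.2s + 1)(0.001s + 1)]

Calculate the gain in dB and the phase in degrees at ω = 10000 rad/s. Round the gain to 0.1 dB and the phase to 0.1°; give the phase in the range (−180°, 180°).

60.0 dB, 2.8°

At ω = 10000 rad/s:
zero (1 + j10000·0.125) = 1 + j1250 → |·| ≈ 1250, ∠ ≈ 89.95°
zero (1 + j10000·0.002) = 1 + j20 → |·| ≈ 20.025, ∠ ≈ 87.14°
pole (1 + j10000·0.2) = 1 + j2000 → |·| ≈ 2000, ∠ ≈ 89.97°
pole (1 + j10000·0.001) = 1 + j10 → |·| ≈ 10.05, ∠ ≈ 84.29°
|H| = 800 · 1250 · 20.025 / (2000 · 10.05) ≈ 996.27
Gain = 20 log₁₀(996.27) ≈ 59.97 dB
∠H = (89.95° + 87.14°) − (89.97° + 84.29°) = 2.83°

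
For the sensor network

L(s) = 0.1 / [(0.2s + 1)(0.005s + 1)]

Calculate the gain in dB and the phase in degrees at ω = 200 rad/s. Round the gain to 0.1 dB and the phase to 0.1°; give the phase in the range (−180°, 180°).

At ω = 200 rad/s:
pole (1 + j200·0.2) = 1 + j40 → |·| ≈ 40.012, ∠ ≈ 88.57°
pole (1 + j200·0.005) = 1 + j1 → |·| ≈ 1.4142, ∠ ≈ 45.00°
|L| = 0.1 · 1 / (40.012 · 1.4142) ≈ 0.0017673
Gain = 20 log₁₀(0.0017673) ≈ -55.05 dB
∠L = (0°) − (88.57° + 45.00°) = -133.57°

-55.1 dB, -133.6°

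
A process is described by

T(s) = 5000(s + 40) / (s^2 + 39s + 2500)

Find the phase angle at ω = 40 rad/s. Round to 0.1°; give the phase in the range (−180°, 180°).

-15.0°

At s = jω = j40:
zero (s+40): 40 + j40 → |·| = √(40²+40²) = √3200 ≈ 56.569, ∠ = arctan(40/40) ≈ 45.00°
quadratic: (j40)² + 39·j40 + 2500 = 900 + j1560 → |·| ≈ 1801, ∠ ≈ 60.02°
∠T = 45.00° − 60.02° = -15.02°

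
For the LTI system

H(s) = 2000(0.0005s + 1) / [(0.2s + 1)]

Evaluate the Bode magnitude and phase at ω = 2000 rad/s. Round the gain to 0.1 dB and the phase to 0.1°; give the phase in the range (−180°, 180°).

17.0 dB, -44.9°

At ω = 2000 rad/s:
zero (1 + j2000·0.0005) = 1 + j1 → |·| ≈ 1.4142, ∠ ≈ 45.00°
pole (1 + j2000·0.2) = 1 + j400 → |·| ≈ 400, ∠ ≈ 89.86°
|H| = 2000 · 1.4142 / (400) ≈ 7.071
Gain = 20 log₁₀(7.071) ≈ 16.99 dB
∠H = (45.00°) − (89.86°) = -44.86°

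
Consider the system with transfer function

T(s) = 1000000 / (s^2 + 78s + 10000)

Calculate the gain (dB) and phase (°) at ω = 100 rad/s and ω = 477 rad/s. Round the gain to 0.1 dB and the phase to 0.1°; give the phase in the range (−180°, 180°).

At s = jω = j100:
quadratic: (j100)² + 78·j100 + 10000 = 0 + j7800 → |·| ≈ 7800, ∠ ≈ 90.00°
|T| = 1000000 / 7800 ≈ 128.21
Gain = 20 log₁₀(128.21) ≈ 42.16 dB
∠T = 0.00° − 90.00° = -90.00°

At s = jω = j477:
quadratic: (j477)² + 78·j477 + 10000 = -217529 + j37206 → |·| ≈ 2.2069e+05, ∠ ≈ 170.29°
|T| = 1000000 / 2.2069e+05 ≈ 4.5312
Gain = 20 log₁₀(4.5312) ≈ 13.12 dB
∠T = 0.00° − 170.29° = -170.29°

ω = 100: 42.2 dB, -90.0°; ω = 477: 13.1 dB, -170.3°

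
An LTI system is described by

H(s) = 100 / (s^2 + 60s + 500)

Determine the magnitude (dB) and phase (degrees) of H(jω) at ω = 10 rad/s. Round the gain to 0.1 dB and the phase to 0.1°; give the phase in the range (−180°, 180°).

Substitute s = j10:
Numerator: 100 = 100 + j0
Denominator: (j10)^2 + 60(j10) + 500 = 400 + j600
|N| = √(100² + 0²) ≈ 100, ∠N ≈ 0.00°
|D| = √(400² + 600²) ≈ 721.11, ∠D ≈ 56.31°
|H| = 100 / 721.11 ≈ 0.13868
Gain = 20 log₁₀(0.13868) ≈ -17.16 dB
∠H = 0.00° − 56.31° = -56.31°

-17.2 dB, -56.3°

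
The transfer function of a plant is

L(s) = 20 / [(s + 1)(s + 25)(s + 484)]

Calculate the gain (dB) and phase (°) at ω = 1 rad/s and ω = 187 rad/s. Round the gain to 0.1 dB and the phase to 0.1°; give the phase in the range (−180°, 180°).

At s = jω = j1:
pole (s+1): 1 + j1 → |·| = √(1²+1²) = √2 ≈ 1.4142, ∠ = arctan(1/1) ≈ 45.00°
pole (s+25): 25 + j1 → |·| = √(25²+1²) = √626 ≈ 25.02, ∠ = arctan(1/25) ≈ 2.29°
pole (s+484): 484 + j1 → |·| = √(484²+1²) = √234257 ≈ 484, ∠ = arctan(1/484) ≈ 0.12°
|L| = 20 / 17126 ≈ 0.0011678
Gain = 20 log₁₀(0.0011678) ≈ -58.65 dB
∠L = 0.00° − 47.41° = -47.41°

At s = jω = j187:
pole (s+1): 1 + j187 → |·| = √(1²+187²) = √34970 ≈ 187, ∠ = arctan(187/1) ≈ 89.69°
pole (s+25): 25 + j187 → |·| = √(25²+187²) = √35594 ≈ 188.66, ∠ = arctan(187/25) ≈ 82.39°
pole (s+484): 484 + j187 → |·| = √(484²+187²) = √269225 ≈ 518.87, ∠ = arctan(187/484) ≈ 21.12°
|L| = 20 / 1.8305e+07 ≈ 1.0926e-06
Gain = 20 log₁₀(1.0926e-06) ≈ -119.23 dB
∠L = 0.00° − 193.20° = -193.20° ≡ 166.80° (principal value)

ω = 1: -58.7 dB, -47.4°; ω = 187: -119.2 dB, 166.8°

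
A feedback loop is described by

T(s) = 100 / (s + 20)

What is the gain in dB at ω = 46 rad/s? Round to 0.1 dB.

Substitute s = j46:
Numerator: 100 = 100 + j0
Denominator: (j46) + 20 = 20 + j46
|N| = √(100² + 0²) ≈ 100, ∠N ≈ 0.00°
|D| = √(20² + 46²) ≈ 50.16, ∠D ≈ 66.50°
|T| = 100 / 50.16 ≈ 1.9936
Gain = 20 log₁₀(1.9936) ≈ 5.99 dB

6.0 dB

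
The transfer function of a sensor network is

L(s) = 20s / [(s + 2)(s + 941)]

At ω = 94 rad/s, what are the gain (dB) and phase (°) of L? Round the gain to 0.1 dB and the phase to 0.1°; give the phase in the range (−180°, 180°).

At s = jω = j94:
zero at origin: s = j94 → |·| = 94, ∠ = 90.00°
pole (s+2): 2 + j94 → |·| = √(2²+94²) = √8840 ≈ 94.021, ∠ = arctan(94/2) ≈ 88.78°
pole (s+941): 941 + j94 → |·| = √(941²+94²) = √894317 ≈ 945.68, ∠ = arctan(94/941) ≈ 5.70°
|L| = 20 · 94 / 88914 ≈ 0.021144
Gain = 20 log₁₀(0.021144) ≈ -33.50 dB
∠L = 90.00° − 94.48° = -4.48°

-33.5 dB, -4.5°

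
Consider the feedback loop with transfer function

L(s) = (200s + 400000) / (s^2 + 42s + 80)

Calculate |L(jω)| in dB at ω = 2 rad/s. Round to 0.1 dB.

71.0 dB

Substitute s = j2:
Numerator: 200(j2) + 400000 = 400000 + j400
Denominator: (j2)^2 + 42(j2) + 80 = 76 + j84
|N| = √(400000² + 400²) ≈ 4e+05, ∠N ≈ 0.06°
|D| = √(76² + 84²) ≈ 113.28, ∠D ≈ 47.86°
|L| = 4e+05 / 113.28 ≈ 3531.1
Gain = 20 log₁₀(3531.1) ≈ 70.96 dB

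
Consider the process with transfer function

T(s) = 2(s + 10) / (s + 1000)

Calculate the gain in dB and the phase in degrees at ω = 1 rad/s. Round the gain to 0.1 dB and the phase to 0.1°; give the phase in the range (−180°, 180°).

At s = jω = j1:
zero (s+10): 10 + j1 → |·| = √(10²+1²) = √101 ≈ 10.05, ∠ = arctan(1/10) ≈ 5.71°
pole (s+1000): 1000 + j1 → |·| = √(1000²+1²) = √1000001 ≈ 1000, ∠ = arctan(1/1000) ≈ 0.06°
|T| = 2 · 10.05 / 1000 ≈ 0.0201
Gain = 20 log₁₀(0.0201) ≈ -33.94 dB
∠T = 5.71° − 0.06° = 5.65°

-33.9 dB, 5.7°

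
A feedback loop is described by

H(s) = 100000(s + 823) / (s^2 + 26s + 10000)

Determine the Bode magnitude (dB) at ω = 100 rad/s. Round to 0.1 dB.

At s = jω = j100:
zero (s+823): 823 + j100 → |·| = √(823²+100²) = √687329 ≈ 829.05, ∠ = arctan(100/823) ≈ 6.93°
quadratic: (j100)² + 26·j100 + 10000 = 0 + j2600 → |·| ≈ 2600, ∠ ≈ 90.00°
|H| = 100000 · 829.05 / 2600 ≈ 31887
Gain = 20 log₁₀(31887) ≈ 90.07 dB

90.1 dB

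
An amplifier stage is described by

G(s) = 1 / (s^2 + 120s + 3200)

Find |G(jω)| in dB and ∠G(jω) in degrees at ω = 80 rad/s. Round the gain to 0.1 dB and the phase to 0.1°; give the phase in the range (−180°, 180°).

-80.1 dB, -108.4°

Substitute s = j80:
Numerator: 1 = 1 + j0
Denominator: (j80)^2 + 120(j80) + 3200 = -3200 + j9600
|N| = √(1² + 0²) ≈ 1, ∠N ≈ 0.00°
|D| = √(3200² + 9600²) ≈ 10119, ∠D ≈ 108.43°
|G| = 1 / 10119 ≈ 9.8824e-05
Gain = 20 log₁₀(9.8824e-05) ≈ -80.10 dB
∠G = 0.00° − 108.43° = -108.43°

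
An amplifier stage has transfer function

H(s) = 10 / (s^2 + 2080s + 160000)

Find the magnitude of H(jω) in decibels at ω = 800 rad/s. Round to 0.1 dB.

-104.8 dB

Substitute s = j800:
Numerator: 10 = 10 + j0
Denominator: (j800)^2 + 2080(j800) + 160000 = -480000 + j1664000
|N| = √(10² + 0²) ≈ 10, ∠N ≈ 0.00°
|D| = √(480000² + 1664000²) ≈ 1.7318e+06, ∠D ≈ 106.09°
|H| = 10 / 1.7318e+06 ≈ 5.7743e-06
Gain = 20 log₁₀(5.7743e-06) ≈ -104.77 dB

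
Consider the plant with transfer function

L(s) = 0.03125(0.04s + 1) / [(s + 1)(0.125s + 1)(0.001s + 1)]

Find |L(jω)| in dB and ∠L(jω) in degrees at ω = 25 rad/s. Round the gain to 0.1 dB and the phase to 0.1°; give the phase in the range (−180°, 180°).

-65.4 dB, -116.4°

At ω = 25 rad/s:
zero (1 + j25·0.04) = 1 + j1 → |·| ≈ 1.4142, ∠ ≈ 45.00°
pole (1 + j25·1) = 1 + j25 → |·| ≈ 25.02, ∠ ≈ 87.71°
pole (1 + j25·0.125) = 1 + j3.125 → |·| ≈ 3.2811, ∠ ≈ 72.26°
pole (1 + j25·0.001) = 1 + j0.025 → |·| ≈ 1.0003, ∠ ≈ 1.43°
|L| = 0.03125 · 1.4142 / (25.02 · 3.2811 · 1.0003) ≈ 0.00053818
Gain = 20 log₁₀(0.00053818) ≈ -65.38 dB
∠L = (45.00°) − (87.71° + 72.26° + 1.43°) = -116.40°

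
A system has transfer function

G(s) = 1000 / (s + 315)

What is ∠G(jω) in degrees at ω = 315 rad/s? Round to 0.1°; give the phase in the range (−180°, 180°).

Substitute s = j315:
Numerator: 1000 = 1000 + j0
Denominator: (j315) + 315 = 315 + j315
|N| = √(1000² + 0²) ≈ 1000, ∠N ≈ 0.00°
|D| = √(315² + 315²) ≈ 445.48, ∠D ≈ 45.00°
∠G = 0.00° − 45.00° = -45.00°

-45.0°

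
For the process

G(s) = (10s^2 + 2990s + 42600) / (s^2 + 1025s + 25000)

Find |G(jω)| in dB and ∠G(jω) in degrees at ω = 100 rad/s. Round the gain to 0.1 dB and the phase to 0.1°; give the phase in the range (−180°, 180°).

Substitute s = j100:
Numerator: 10(j100)^2 + 2990(j100) + 42600 = -57400 + j299000
Denominator: (j100)^2 + 1025(j100) + 25000 = 15000 + j102500
|N| = √(57400² + 299000²) ≈ 3.0446e+05, ∠N ≈ 100.87°
|D| = √(15000² + 102500²) ≈ 1.0359e+05, ∠D ≈ 81.67°
|G| = 3.0446e+05 / 1.0359e+05 ≈ 2.9391
Gain = 20 log₁₀(2.9391) ≈ 9.36 dB
∠G = 100.87° − 81.67° = 19.20°

9.4 dB, 19.2°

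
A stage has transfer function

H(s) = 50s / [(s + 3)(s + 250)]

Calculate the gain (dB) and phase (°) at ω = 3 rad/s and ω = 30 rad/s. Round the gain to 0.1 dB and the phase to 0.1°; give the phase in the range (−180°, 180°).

ω = 3: -17.0 dB, 44.3°; ω = 30: -14.1 dB, -1.1°

At s = jω = j3:
zero at origin: s = j3 → |·| = 3, ∠ = 90.00°
pole (s+3): 3 + j3 → |·| = √(3²+3²) = √18 ≈ 4.2426, ∠ = arctan(3/3) ≈ 45.00°
pole (s+250): 250 + j3 → |·| = √(250²+3²) = √62509 ≈ 250.02, ∠ = arctan(3/250) ≈ 0.69°
|H| = 50 · 3 / 1060.7 ≈ 0.14142
Gain = 20 log₁₀(0.14142) ≈ -16.99 dB
∠H = 90.00° − 45.69° = 44.31°

At s = jω = j30:
zero at origin: s = j30 → |·| = 30, ∠ = 90.00°
pole (s+3): 3 + j30 → |·| = √(3²+30²) = √909 ≈ 30.15, ∠ = arctan(30/3) ≈ 84.29°
pole (s+250): 250 + j30 → |·| = √(250²+30²) = √63400 ≈ 251.79, ∠ = arctan(30/250) ≈ 6.84°
|H| = 50 · 30 / 7591.5 ≈ 0.19759
Gain = 20 log₁₀(0.19759) ≈ -14.08 dB
∠H = 90.00° − 91.13° = -1.13°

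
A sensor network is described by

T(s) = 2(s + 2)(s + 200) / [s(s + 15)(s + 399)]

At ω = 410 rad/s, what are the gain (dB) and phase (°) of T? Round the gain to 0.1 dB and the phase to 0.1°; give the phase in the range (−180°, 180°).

-48.2 dB, -70.0°

At s = jω = j410:
zero (s+2): 2 + j410 → |·| = √(2²+410²) = √168104 ≈ 410, ∠ = arctan(410/2) ≈ 89.72°
zero (s+200): 200 + j410 → |·| = √(200²+410²) = √208100 ≈ 456.18, ∠ = arctan(410/200) ≈ 64.00°
pole (s+15): 15 + j410 → |·| = √(15²+410²) = √168325 ≈ 410.27, ∠ = arctan(410/15) ≈ 87.90°
pole (s+399): 399 + j410 → |·| = √(399²+410²) = √327301 ≈ 572.1, ∠ = arctan(410/399) ≈ 45.78°
pole at origin: |s| = 410, ∠ = 90.00° (in denominator)
|T| = 2 · 1.8703e+05 / 9.6233e+07 ≈ 0.003887
Gain = 20 log₁₀(0.003887) ≈ -48.21 dB
∠T = 153.72° − 223.68° = -69.96°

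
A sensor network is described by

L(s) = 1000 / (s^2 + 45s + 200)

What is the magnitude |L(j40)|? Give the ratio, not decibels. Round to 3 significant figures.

0.439

Substitute s = j40:
Numerator: 1000 = 1000 + j0
Denominator: (j40)^2 + 45(j40) + 200 = -1400 + j1800
|N| = √(1000² + 0²) ≈ 1000, ∠N ≈ 0.00°
|D| = √(1400² + 1800²) ≈ 2280.4, ∠D ≈ 127.87°
|L| = 1000 / 2280.4 ≈ 0.43852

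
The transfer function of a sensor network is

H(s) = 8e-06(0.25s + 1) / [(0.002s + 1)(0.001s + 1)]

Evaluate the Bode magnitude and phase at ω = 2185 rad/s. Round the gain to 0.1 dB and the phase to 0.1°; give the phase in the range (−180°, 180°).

At ω = 2185 rad/s:
zero (1 + j2185·0.25) = 1 + j546.25 → |·| ≈ 546.25, ∠ ≈ 89.90°
pole (1 + j2185·0.002) = 1 + j4.37 → |·| ≈ 4.483, ∠ ≈ 77.11°
pole (1 + j2185·0.001) = 1 + j2.185 → |·| ≈ 2.403, ∠ ≈ 65.41°
|H| = 8e-06 · 546.25 / (4.483 · 2.403) ≈ 0.00040566
Gain = 20 log₁₀(0.00040566) ≈ -67.84 dB
∠H = (89.90°) − (77.11° + 65.41°) = -52.62°

-67.8 dB, -52.6°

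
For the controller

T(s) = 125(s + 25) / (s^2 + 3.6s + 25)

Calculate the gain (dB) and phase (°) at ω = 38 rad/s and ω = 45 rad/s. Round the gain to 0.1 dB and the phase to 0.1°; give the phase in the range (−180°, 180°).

ω = 38: 12.0 dB, -117.8°; ω = 45: 10.1 dB, -114.4°

At s = jω = j38:
zero (s+25): 25 + j38 → |·| = √(25²+38²) = √2069 ≈ 45.486, ∠ = arctan(38/25) ≈ 56.66°
quadratic: (j38)² + 3.6·j38 + 25 = -1419 + j136.8 → |·| ≈ 1425.6, ∠ ≈ 174.49°
|T| = 125 · 45.486 / 1425.6 ≈ 3.9883
Gain = 20 log₁₀(3.9883) ≈ 12.02 dB
∠T = 56.66° − 174.49° = -117.83°

At s = jω = j45:
zero (s+25): 25 + j45 → |·| = √(25²+45²) = √2650 ≈ 51.478, ∠ = arctan(45/25) ≈ 60.95°
quadratic: (j45)² + 3.6·j45 + 25 = -2000 + j162 → |·| ≈ 2006.6, ∠ ≈ 175.37°
|T| = 125 · 51.478 / 2006.6 ≈ 3.2068
Gain = 20 log₁₀(3.2068) ≈ 10.12 dB
∠T = 60.95° − 175.37° = -114.42°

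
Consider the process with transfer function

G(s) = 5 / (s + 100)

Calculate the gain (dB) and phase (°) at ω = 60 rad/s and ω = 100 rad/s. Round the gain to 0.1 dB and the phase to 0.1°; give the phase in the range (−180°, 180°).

Substitute s = j60:
Numerator: 5 = 5 + j0
Denominator: (j60) + 100 = 100 + j60
|N| = √(5² + 0²) ≈ 5, ∠N ≈ 0.00°
|D| = √(100² + 60²) ≈ 116.62, ∠D ≈ 30.96°
|G| = 5 / 116.62 ≈ 0.042874
Gain = 20 log₁₀(0.042874) ≈ -27.36 dB
∠G = 0.00° − 30.96° = -30.96°

Substitute s = j100:
Numerator: 5 = 5 + j0
Denominator: (j100) + 100 = 100 + j100
|N| = √(5² + 0²) ≈ 5, ∠N ≈ 0.00°
|D| = √(100² + 100²) ≈ 141.42, ∠D ≈ 45.00°
|G| = 5 / 141.42 ≈ 0.035356
Gain = 20 log₁₀(0.035356) ≈ -29.03 dB
∠G = 0.00° − 45.00° = -45.00°

ω = 60: -27.4 dB, -31.0°; ω = 100: -29.0 dB, -45.0°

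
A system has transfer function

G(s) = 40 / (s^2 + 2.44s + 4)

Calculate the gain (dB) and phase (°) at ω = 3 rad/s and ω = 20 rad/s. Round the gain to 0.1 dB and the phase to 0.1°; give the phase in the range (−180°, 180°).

At s = jω = j3:
quadratic: (j3)² + 2.44·j3 + 4 = -5 + j7.32 → |·| ≈ 8.8647, ∠ ≈ 124.34°
|G| = 40 / 8.8647 ≈ 4.5123
Gain = 20 log₁₀(4.5123) ≈ 13.09 dB
∠G = 0.00° − 124.34° = -124.34°

At s = jω = j20:
quadratic: (j20)² + 2.44·j20 + 4 = -396 + j48.8 → |·| ≈ 399, ∠ ≈ 172.97°
|G| = 40 / 399 ≈ 0.10025
Gain = 20 log₁₀(0.10025) ≈ -19.98 dB
∠G = 0.00° − 172.97° = -172.97°

ω = 3: 13.1 dB, -124.3°; ω = 20: -20.0 dB, -173.0°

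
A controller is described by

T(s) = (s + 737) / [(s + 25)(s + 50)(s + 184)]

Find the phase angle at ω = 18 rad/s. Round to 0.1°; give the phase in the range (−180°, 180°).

-59.7°

At s = jω = j18:
zero (s+737): 737 + j18 → |·| = √(737²+18²) = √543493 ≈ 737.22, ∠ = arctan(18/737) ≈ 1.40°
pole (s+25): 25 + j18 → |·| = √(25²+18²) = √949 ≈ 30.806, ∠ = arctan(18/25) ≈ 35.75°
pole (s+50): 50 + j18 → |·| = √(50²+18²) = √2824 ≈ 53.141, ∠ = arctan(18/50) ≈ 19.80°
pole (s+184): 184 + j18 → |·| = √(184²+18²) = √34180 ≈ 184.88, ∠ = arctan(18/184) ≈ 5.59°
∠T = 1.40° − 61.14° = -59.74°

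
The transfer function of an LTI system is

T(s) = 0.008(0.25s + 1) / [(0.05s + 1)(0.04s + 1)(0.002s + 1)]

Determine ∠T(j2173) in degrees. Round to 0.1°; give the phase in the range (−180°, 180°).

-166.0°

At ω = 2173 rad/s:
zero (1 + j2173·0.25) = 1 + j543.25 → |·| ≈ 543.25, ∠ ≈ 89.89°
pole (1 + j2173·0.05) = 1 + j108.65 → |·| ≈ 108.65, ∠ ≈ 89.47°
pole (1 + j2173·0.04) = 1 + j86.92 → |·| ≈ 86.926, ∠ ≈ 89.34°
pole (1 + j2173·0.002) = 1 + j4.346 → |·| ≈ 4.4596, ∠ ≈ 77.04°
∠T = (89.89°) − (89.47° + 89.34° + 77.04°) = -165.96°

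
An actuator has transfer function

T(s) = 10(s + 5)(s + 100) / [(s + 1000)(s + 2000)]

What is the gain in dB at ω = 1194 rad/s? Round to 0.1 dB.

At s = jω = j1194:
zero (s+5): 5 + j1194 → |·| = √(5²+1194²) = √1425661 ≈ 1194, ∠ = arctan(1194/5) ≈ 89.76°
zero (s+100): 100 + j1194 → |·| = √(100²+1194²) = √1435636 ≈ 1198.2, ∠ = arctan(1194/100) ≈ 85.21°
pole (s+1000): 1000 + j1194 → |·| = √(1000²+1194²) = √2425636 ≈ 1557.4, ∠ = arctan(1194/1000) ≈ 50.05°
pole (s+2000): 2000 + j1194 → |·| = √(2000²+1194²) = √5425636 ≈ 2329.3, ∠ = arctan(1194/2000) ≈ 30.84°
|T| = 10 · 1.4307e+06 / 3.6277e+06 ≈ 3.9438
Gain = 20 log₁₀(3.9438) ≈ 11.92 dB

11.9 dB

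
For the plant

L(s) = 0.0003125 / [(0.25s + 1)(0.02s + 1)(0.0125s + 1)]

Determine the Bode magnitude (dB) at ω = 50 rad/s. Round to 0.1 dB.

-96.5 dB

At ω = 50 rad/s:
pole (1 + j50·0.25) = 1 + j12.5 → |·| ≈ 12.54, ∠ ≈ 85.43°
pole (1 + j50·0.02) = 1 + j1 → |·| ≈ 1.4142, ∠ ≈ 45.00°
pole (1 + j50·0.0125) = 1 + j0.625 → |·| ≈ 1.1792, ∠ ≈ 32.01°
|L| = 0.0003125 · 1 / (12.54 · 1.4142 · 1.1792) ≈ 1.4944e-05
Gain = 20 log₁₀(1.4944e-05) ≈ -96.51 dB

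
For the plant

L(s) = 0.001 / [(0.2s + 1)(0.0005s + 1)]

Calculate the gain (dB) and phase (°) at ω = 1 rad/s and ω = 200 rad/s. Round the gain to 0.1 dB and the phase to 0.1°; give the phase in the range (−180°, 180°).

ω = 1: -60.2 dB, -11.3°; ω = 200: -92.1 dB, -94.3°

At ω = 1 rad/s:
pole (1 + j1·0.2) = 1 + j0.2 → |·| ≈ 1.0198, ∠ ≈ 11.31°
pole (1 + j1·0.0005) = 1 + j0.0005 → |·| ≈ 1, ∠ ≈ 0.03°
|L| = 0.001 · 1 / (1.0198 · 1) ≈ 0.00098058
Gain = 20 log₁₀(0.00098058) ≈ -60.17 dB
∠L = (0°) − (11.31° + 0.03°) = -11.34°

At ω = 200 rad/s:
pole (1 + j200·0.2) = 1 + j40 → |·| ≈ 40.012, ∠ ≈ 88.57°
pole (1 + j200·0.0005) = 1 + j0.1 → |·| ≈ 1.005, ∠ ≈ 5.71°
|L| = 0.001 · 1 / (40.012 · 1.005) ≈ 2.4868e-05
Gain = 20 log₁₀(2.4868e-05) ≈ -92.09 dB
∠L = (0°) − (88.57° + 5.71°) = -94.28°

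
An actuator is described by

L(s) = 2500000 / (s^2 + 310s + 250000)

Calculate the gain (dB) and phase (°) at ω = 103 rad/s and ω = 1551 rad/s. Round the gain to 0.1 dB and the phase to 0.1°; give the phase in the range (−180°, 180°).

ω = 103: 20.3 dB, -7.6°; ω = 1551: 1.1 dB, -167.4°

At s = jω = j103:
quadratic: (j103)² + 310·j103 + 250000 = 239391 + j31930 → |·| ≈ 2.4151e+05, ∠ ≈ 7.60°
|L| = 2500000 / 2.4151e+05 ≈ 10.352
Gain = 20 log₁₀(10.352) ≈ 20.30 dB
∠L = 0.00° − 7.60° = -7.60°

At s = jω = j1551:
quadratic: (j1551)² + 310·j1551 + 250000 = -2155601 + j480810 → |·| ≈ 2.2086e+06, ∠ ≈ 167.43°
|L| = 2500000 / 2.2086e+06 ≈ 1.1319
Gain = 20 log₁₀(1.1319) ≈ 1.08 dB
∠L = 0.00° − 167.43° = -167.43°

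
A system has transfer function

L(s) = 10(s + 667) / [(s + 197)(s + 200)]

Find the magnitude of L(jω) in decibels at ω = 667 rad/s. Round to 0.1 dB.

At s = jω = j667:
zero (s+667): 667 + j667 → |·| = √(667²+667²) = √889778 ≈ 943.28, ∠ = arctan(667/667) ≈ 45.00°
pole (s+197): 197 + j667 → |·| = √(197²+667²) = √483698 ≈ 695.48, ∠ = arctan(667/197) ≈ 73.55°
pole (s+200): 200 + j667 → |·| = √(200²+667²) = √484889 ≈ 696.34, ∠ = arctan(667/200) ≈ 73.31°
|L| = 10 · 943.28 / 4.8429e+05 ≈ 0.019478
Gain = 20 log₁₀(0.019478) ≈ -34.21 dB

-34.2 dB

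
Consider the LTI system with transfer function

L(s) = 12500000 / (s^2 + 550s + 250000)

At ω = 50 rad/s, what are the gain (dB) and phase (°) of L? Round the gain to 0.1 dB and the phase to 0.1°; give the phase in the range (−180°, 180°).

At s = jω = j50:
quadratic: (j50)² + 550·j50 + 250000 = 247500 + j27500 → |·| ≈ 2.4902e+05, ∠ ≈ 6.34°
|L| = 12500000 / 2.4902e+05 ≈ 50.197
Gain = 20 log₁₀(50.197) ≈ 34.01 dB
∠L = 0.00° − 6.34° = -6.34°

34.0 dB, -6.3°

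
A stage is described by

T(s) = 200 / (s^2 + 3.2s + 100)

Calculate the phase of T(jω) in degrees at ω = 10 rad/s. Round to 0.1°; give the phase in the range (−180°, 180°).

At s = jω = j10:
quadratic: (j10)² + 3.2·j10 + 100 = 0 + j32 → |·| ≈ 32, ∠ ≈ 90.00°
∠T = 0.00° − 90.00° = -90.00°

-90.0°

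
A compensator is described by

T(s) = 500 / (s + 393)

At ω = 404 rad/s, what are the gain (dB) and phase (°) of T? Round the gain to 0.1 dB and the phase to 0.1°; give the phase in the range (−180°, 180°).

At s = jω = j404:
pole (s+393): 393 + j404 → |·| = √(393²+404²) = √317665 ≈ 563.62, ∠ = arctan(404/393) ≈ 45.79°
|T| = 500 / 563.62 ≈ 0.88712
Gain = 20 log₁₀(0.88712) ≈ -1.04 dB
∠T = 0.00° − 45.79° = -45.79°

-1.0 dB, -45.8°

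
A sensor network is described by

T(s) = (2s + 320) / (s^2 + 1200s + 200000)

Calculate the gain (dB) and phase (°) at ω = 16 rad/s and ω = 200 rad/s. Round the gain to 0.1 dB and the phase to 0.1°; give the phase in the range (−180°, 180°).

Substitute s = j16:
Numerator: 2(j16) + 320 = 320 + j32
Denominator: (j16)^2 + 1200(j16) + 200000 = 199744 + j19200
|N| = √(320² + 32²) ≈ 321.6, ∠N ≈ 5.71°
|D| = √(199744² + 19200²) ≈ 2.0066e+05, ∠D ≈ 5.49°
|T| = 321.6 / 2.0066e+05 ≈ 0.0016027
Gain = 20 log₁₀(0.0016027) ≈ -55.90 dB
∠T = 5.71° − 5.49° = 0.22°

Substitute s = j200:
Numerator: 2(j200) + 320 = 320 + j400
Denominator: (j200)^2 + 1200(j200) + 200000 = 160000 + j240000
|N| = √(320² + 400²) ≈ 512.25, ∠N ≈ 51.34°
|D| = √(160000² + 240000²) ≈ 2.8844e+05, ∠D ≈ 56.31°
|T| = 512.25 / 2.8844e+05 ≈ 0.0017759
Gain = 20 log₁₀(0.0017759) ≈ -55.01 dB
∠T = 51.34° − 56.31° = -4.97°

ω = 16: -55.9 dB, 0.2°; ω = 200: -55.0 dB, -5.0°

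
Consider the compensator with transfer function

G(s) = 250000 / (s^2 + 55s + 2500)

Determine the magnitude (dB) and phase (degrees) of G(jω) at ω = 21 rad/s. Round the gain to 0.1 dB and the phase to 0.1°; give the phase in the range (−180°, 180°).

40.5 dB, -29.3°

At s = jω = j21:
quadratic: (j21)² + 55·j21 + 2500 = 2059 + j1155 → |·| ≈ 2360.8, ∠ ≈ 29.29°
|G| = 250000 / 2360.8 ≈ 105.9
Gain = 20 log₁₀(105.9) ≈ 40.50 dB
∠G = 0.00° − 29.29° = -29.29°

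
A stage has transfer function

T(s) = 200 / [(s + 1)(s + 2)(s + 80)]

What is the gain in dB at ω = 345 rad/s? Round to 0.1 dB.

At s = jω = j345:
pole (s+1): 1 + j345 → |·| = √(1²+345²) = √119026 ≈ 345, ∠ = arctan(345/1) ≈ 89.83°
pole (s+2): 2 + j345 → |·| = √(2²+345²) = √119029 ≈ 345.01, ∠ = arctan(345/2) ≈ 89.67°
pole (s+80): 80 + j345 → |·| = √(80²+345²) = √125425 ≈ 354.15, ∠ = arctan(345/80) ≈ 76.94°
|T| = 200 / 4.2154e+07 ≈ 4.7445e-06
Gain = 20 log₁₀(4.7445e-06) ≈ -106.48 dB

-106.5 dB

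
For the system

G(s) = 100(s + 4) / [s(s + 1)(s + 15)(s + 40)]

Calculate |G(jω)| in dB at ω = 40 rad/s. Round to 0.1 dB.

At s = jω = j40:
zero (s+4): 4 + j40 → |·| = √(4²+40²) = √1616 ≈ 40.2, ∠ = arctan(40/4) ≈ 84.29°
pole (s+1): 1 + j40 → |·| = √(1²+40²) = √1601 ≈ 40.012, ∠ = arctan(40/1) ≈ 88.57°
pole (s+15): 15 + j40 → |·| = √(15²+40²) = √1825 ≈ 42.72, ∠ = arctan(40/15) ≈ 69.44°
pole (s+40): 40 + j40 → |·| = √(40²+40²) = √3200 ≈ 56.569, ∠ = arctan(40/40) ≈ 45.00°
pole at origin: |s| = 40, ∠ = 90.00° (in denominator)
|G| = 100 · 40.2 / 3.8678e+06 ≈ 0.0010394
Gain = 20 log₁₀(0.0010394) ≈ -59.66 dB

-59.7 dB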